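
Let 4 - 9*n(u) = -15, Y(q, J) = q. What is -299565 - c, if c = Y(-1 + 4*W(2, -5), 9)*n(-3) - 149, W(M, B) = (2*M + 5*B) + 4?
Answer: -897811/3 ≈ -2.9927e+5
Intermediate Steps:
W(M, B) = 4 + 2*M + 5*B
n(u) = 19/9 (n(u) = 4/9 - 1/9*(-15) = 4/9 + 5/3 = 19/9)
c = -884/3 (c = (-1 + 4*(4 + 2*2 + 5*(-5)))*(19/9) - 149 = (-1 + 4*(4 + 4 - 25))*(19/9) - 149 = (-1 + 4*(-17))*(19/9) - 149 = (-1 - 68)*(19/9) - 149 = -69*19/9 - 149 = -437/3 - 149 = -884/3 ≈ -294.67)
-299565 - c = -299565 - 1*(-884/3) = -299565 + 884/3 = -897811/3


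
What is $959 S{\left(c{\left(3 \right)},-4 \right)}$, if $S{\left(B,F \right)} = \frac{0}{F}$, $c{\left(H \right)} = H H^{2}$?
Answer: $0$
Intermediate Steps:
$c{\left(H \right)} = H^{3}$
$S{\left(B,F \right)} = 0$
$959 S{\left(c{\left(3 \right)},-4 \right)} = 959 \cdot 0 = 0$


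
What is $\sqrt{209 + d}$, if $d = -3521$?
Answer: $12 i \sqrt{23} \approx 57.55 i$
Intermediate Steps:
$\sqrt{209 + d} = \sqrt{209 - 3521} = \sqrt{-3312} = 12 i \sqrt{23}$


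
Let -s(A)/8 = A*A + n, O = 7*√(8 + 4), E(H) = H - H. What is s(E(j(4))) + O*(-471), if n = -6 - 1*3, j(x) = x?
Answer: 72 - 6594*√3 ≈ -11349.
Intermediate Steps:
E(H) = 0
n = -9 (n = -6 - 3 = -9)
O = 14*√3 (O = 7*√12 = 7*(2*√3) = 14*√3 ≈ 24.249)
s(A) = 72 - 8*A² (s(A) = -8*(A*A - 9) = -8*(A² - 9) = -8*(-9 + A²) = 72 - 8*A²)
s(E(j(4))) + O*(-471) = (72 - 8*0²) + (14*√3)*(-471) = (72 - 8*0) - 6594*√3 = (72 + 0) - 6594*√3 = 72 - 6594*√3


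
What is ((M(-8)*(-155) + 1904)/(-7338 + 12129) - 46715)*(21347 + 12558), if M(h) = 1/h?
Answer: -20235375731455/12776 ≈ -1.5839e+9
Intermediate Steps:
((M(-8)*(-155) + 1904)/(-7338 + 12129) - 46715)*(21347 + 12558) = ((-155/(-8) + 1904)/(-7338 + 12129) - 46715)*(21347 + 12558) = ((-⅛*(-155) + 1904)/4791 - 46715)*33905 = ((155/8 + 1904)*(1/4791) - 46715)*33905 = ((15387/8)*(1/4791) - 46715)*33905 = (5129/12776 - 46715)*33905 = -596825711/12776*33905 = -20235375731455/12776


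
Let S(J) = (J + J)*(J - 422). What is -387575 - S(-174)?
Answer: -594983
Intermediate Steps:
S(J) = 2*J*(-422 + J) (S(J) = (2*J)*(-422 + J) = 2*J*(-422 + J))
-387575 - S(-174) = -387575 - 2*(-174)*(-422 - 174) = -387575 - 2*(-174)*(-596) = -387575 - 1*207408 = -387575 - 207408 = -594983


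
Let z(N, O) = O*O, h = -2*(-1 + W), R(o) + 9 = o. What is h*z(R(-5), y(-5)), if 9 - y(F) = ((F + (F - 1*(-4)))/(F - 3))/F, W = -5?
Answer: 100467/100 ≈ 1004.7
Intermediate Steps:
R(o) = -9 + o
h = 12 (h = -2*(-1 - 5) = -2*(-6) = 12)
y(F) = 9 - (4 + 2*F)/(F*(-3 + F)) (y(F) = 9 - (F + (F - 1*(-4)))/(F - 3)/F = 9 - (F + (F + 4))/(-3 + F)/F = 9 - (F + (4 + F))/(-3 + F)/F = 9 - (4 + 2*F)/(-3 + F)/F = 9 - (4 + 2*F)/(F*(-3 + F)))
z(N, O) = O²
h*z(R(-5), y(-5)) = 12*((-4 - 29*(-5) + 9*(-5)²)/((-5)*(-3 - 5)))² = 12*(-⅕*(-4 + 145 + 9*25)/(-8))² = 12*(-⅕*(-⅛)*(-4 + 145 + 225))² = 12*(-⅕*(-⅛)*366)² = 12*(183/20)² = 12*(33489/400) = 100467/100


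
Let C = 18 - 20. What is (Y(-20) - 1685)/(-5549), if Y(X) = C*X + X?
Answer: 1665/5549 ≈ 0.30005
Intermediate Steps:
C = -2
Y(X) = -X (Y(X) = -2*X + X = -X)
(Y(-20) - 1685)/(-5549) = (-1*(-20) - 1685)/(-5549) = (20 - 1685)*(-1/5549) = -1665*(-1/5549) = 1665/5549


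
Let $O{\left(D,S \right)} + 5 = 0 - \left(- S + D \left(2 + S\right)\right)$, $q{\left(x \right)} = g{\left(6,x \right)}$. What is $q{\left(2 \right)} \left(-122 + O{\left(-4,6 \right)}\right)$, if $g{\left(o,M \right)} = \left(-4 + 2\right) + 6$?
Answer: $-356$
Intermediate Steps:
$g{\left(o,M \right)} = 4$ ($g{\left(o,M \right)} = -2 + 6 = 4$)
$q{\left(x \right)} = 4$
$O{\left(D,S \right)} = -5 + S - D \left(2 + S\right)$ ($O{\left(D,S \right)} = -5 + \left(0 - \left(- S + D \left(2 + S\right)\right)\right) = -5 - \left(- S + D \left(2 + S\right)\right) = -5 + S - D \left(2 + S\right)$)
$q{\left(2 \right)} \left(-122 + O{\left(-4,6 \right)}\right) = 4 \left(-122 - \left(-9 - 24\right)\right) = 4 \left(-122 + \left(-5 + 6 + 8 + 24\right)\right) = 4 \left(-122 + 33\right) = 4 \left(-89\right) = -356$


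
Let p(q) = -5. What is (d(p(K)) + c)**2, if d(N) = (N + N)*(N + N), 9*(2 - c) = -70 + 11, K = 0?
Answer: 954529/81 ≈ 11784.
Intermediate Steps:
c = 77/9 (c = 2 - (-70 + 11)/9 = 2 - 1/9*(-59) = 2 + 59/9 = 77/9 ≈ 8.5556)
d(N) = 4*N**2 (d(N) = (2*N)*(2*N) = 4*N**2)
(d(p(K)) + c)**2 = (4*(-5)**2 + 77/9)**2 = (4*25 + 77/9)**2 = (100 + 77/9)**2 = (977/9)**2 = 954529/81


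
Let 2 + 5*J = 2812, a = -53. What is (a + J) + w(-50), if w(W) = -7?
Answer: 502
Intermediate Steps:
J = 562 (J = -⅖ + (⅕)*2812 = -⅖ + 2812/5 = 562)
(a + J) + w(-50) = (-53 + 562) - 7 = 509 - 7 = 502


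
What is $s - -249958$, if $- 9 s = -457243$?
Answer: $\frac{2706865}{9} \approx 3.0076 \cdot 10^{5}$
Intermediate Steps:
$s = \frac{457243}{9}$ ($s = \left(- \frac{1}{9}\right) \left(-457243\right) = \frac{457243}{9} \approx 50805.0$)
$s - -249958 = \frac{457243}{9} - -249958 = \frac{457243}{9} + 249958 = \frac{2706865}{9}$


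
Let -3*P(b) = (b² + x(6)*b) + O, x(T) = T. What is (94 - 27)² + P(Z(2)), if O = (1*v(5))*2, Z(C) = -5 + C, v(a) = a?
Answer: 13466/3 ≈ 4488.7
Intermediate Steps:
O = 10 (O = (1*5)*2 = 5*2 = 10)
P(b) = -10/3 - 2*b - b²/3 (P(b) = -((b² + 6*b) + 10)/3 = -(10 + b² + 6*b)/3 = -10/3 - 2*b - b²/3)
(94 - 27)² + P(Z(2)) = (94 - 27)² + (-10/3 - 2*(-5 + 2) - (-5 + 2)²/3) = 67² + (-10/3 - 2*(-3) - ⅓*(-3)²) = 4489 + (-10/3 + 6 - ⅓*9) = 4489 + (-10/3 + 6 - 3) = 4489 - ⅓ = 13466/3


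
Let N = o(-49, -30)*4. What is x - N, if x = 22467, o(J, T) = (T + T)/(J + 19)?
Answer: 22459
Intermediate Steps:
o(J, T) = 2*T/(19 + J) (o(J, T) = (2*T)/(19 + J) = 2*T/(19 + J))
N = 8 (N = (2*(-30)/(19 - 49))*4 = (2*(-30)/(-30))*4 = (2*(-30)*(-1/30))*4 = 2*4 = 8)
x - N = 22467 - 1*8 = 22467 - 8 = 22459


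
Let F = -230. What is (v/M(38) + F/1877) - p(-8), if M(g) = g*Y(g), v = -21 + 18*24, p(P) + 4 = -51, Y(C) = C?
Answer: 149510667/2710388 ≈ 55.162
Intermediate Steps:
p(P) = -55 (p(P) = -4 - 51 = -55)
v = 411 (v = -21 + 432 = 411)
M(g) = g² (M(g) = g*g = g²)
(v/M(38) + F/1877) - p(-8) = (411/(38²) - 230/1877) - 1*(-55) = (411/1444 - 230*1/1877) + 55 = (411*(1/1444) - 230/1877) + 55 = (411/1444 - 230/1877) + 55 = 439327/2710388 + 55 = 149510667/2710388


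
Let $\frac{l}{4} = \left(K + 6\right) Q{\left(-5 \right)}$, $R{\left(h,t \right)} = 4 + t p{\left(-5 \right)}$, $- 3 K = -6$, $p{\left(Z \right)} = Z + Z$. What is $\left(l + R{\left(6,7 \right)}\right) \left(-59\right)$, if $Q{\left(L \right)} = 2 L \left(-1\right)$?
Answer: $-14986$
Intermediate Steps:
$Q{\left(L \right)} = - 2 L$
$p{\left(Z \right)} = 2 Z$
$K = 2$ ($K = \left(- \frac{1}{3}\right) \left(-6\right) = 2$)
$R{\left(h,t \right)} = 4 - 10 t$ ($R{\left(h,t \right)} = 4 + t 2 \left(-5\right) = 4 + t \left(-10\right) = 4 - 10 t$)
$l = 320$ ($l = 4 \left(2 + 6\right) \left(\left(-2\right) \left(-5\right)\right) = 4 \cdot 8 \cdot 10 = 4 \cdot 80 = 320$)
$\left(l + R{\left(6,7 \right)}\right) \left(-59\right) = \left(320 + \left(4 - 70\right)\right) \left(-59\right) = \left(320 - 66\right) \left(-59\right) = 254 \left(-59\right) = -14986$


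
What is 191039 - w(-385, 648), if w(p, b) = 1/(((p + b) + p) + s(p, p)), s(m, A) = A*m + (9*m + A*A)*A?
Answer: 10618806722384/55584497 ≈ 1.9104e+5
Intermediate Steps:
s(m, A) = A*m + A*(A² + 9*m) (s(m, A) = A*m + (9*m + A²)*A = A*m + (A² + 9*m)*A = A*m + A*(A² + 9*m))
w(p, b) = 1/(b + 2*p + p*(p² + 10*p)) (w(p, b) = 1/(((p + b) + p) + p*(p² + 10*p)) = 1/(((b + p) + p) + p*(p² + 10*p)) = 1/((b + 2*p) + p*(p² + 10*p)) = 1/(b + 2*p + p*(p² + 10*p)))
191039 - w(-385, 648) = 191039 - 1/(648 + 2*(-385) + (-385)²*(10 - 385)) = 191039 - 1/(648 - 770 + 148225*(-375)) = 191039 - 1/(648 - 770 - 55584375) = 191039 - 1/(-55584497) = 191039 - 1*(-1/55584497) = 191039 + 1/55584497 = 10618806722384/55584497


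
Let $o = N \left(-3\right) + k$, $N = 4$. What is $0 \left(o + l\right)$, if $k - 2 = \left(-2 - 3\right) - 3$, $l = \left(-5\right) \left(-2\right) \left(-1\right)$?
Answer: $0$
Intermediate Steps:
$l = -10$ ($l = 10 \left(-1\right) = -10$)
$k = -6$ ($k = 2 - 8 = -6$)
$o = -18$ ($o = 4 \left(-3\right) - 6 = -12 - 6 = -18$)
$0 \left(o + l\right) = 0 \left(-18 - 10\right) = 0 \left(-28\right) = 0$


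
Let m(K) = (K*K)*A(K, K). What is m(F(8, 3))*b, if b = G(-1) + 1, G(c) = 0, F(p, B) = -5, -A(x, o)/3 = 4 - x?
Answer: -675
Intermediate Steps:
A(x, o) = -12 + 3*x (A(x, o) = -3*(4 - x) = -12 + 3*x)
b = 1 (b = 0 + 1 = 1)
m(K) = K²*(-12 + 3*K) (m(K) = (K*K)*(-12 + 3*K) = K²*(-12 + 3*K))
m(F(8, 3))*b = (3*(-5)²*(-4 - 5))*1 = (3*25*(-9))*1 = -675*1 = -675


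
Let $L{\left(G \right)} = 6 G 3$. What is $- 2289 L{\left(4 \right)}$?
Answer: $-164808$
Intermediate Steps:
$L{\left(G \right)} = 18 G$
$- 2289 L{\left(4 \right)} = - 2289 \cdot 18 \cdot 4 = \left(-2289\right) 72 = -164808$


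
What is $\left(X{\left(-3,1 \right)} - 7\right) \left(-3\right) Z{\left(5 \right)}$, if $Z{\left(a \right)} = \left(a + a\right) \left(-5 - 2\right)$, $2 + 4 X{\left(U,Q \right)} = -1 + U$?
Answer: $-1785$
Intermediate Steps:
$X{\left(U,Q \right)} = - \frac{3}{4} + \frac{U}{4}$ ($X{\left(U,Q \right)} = - \frac{1}{2} + \frac{-1 + U}{4} = - \frac{1}{2} + \left(- \frac{1}{4} + \frac{U}{4}\right) = - \frac{3}{4} + \frac{U}{4}$)
$Z{\left(a \right)} = - 14 a$ ($Z{\left(a \right)} = 2 a \left(-7\right) = - 14 a$)
$\left(X{\left(-3,1 \right)} - 7\right) \left(-3\right) Z{\left(5 \right)} = \left(\left(- \frac{3}{4} + \frac{1}{4} \left(-3\right)\right) - 7\right) \left(-3\right) \left(\left(-14\right) 5\right) = \left(\left(- \frac{3}{4} - \frac{3}{4}\right) - 7\right) \left(-3\right) \left(-70\right) = \left(- \frac{3}{2} - 7\right) \left(-3\right) \left(-70\right) = \left(- \frac{17}{2}\right) \left(-3\right) \left(-70\right) = \frac{51}{2} \left(-70\right) = -1785$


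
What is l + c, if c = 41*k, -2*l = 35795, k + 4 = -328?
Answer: -63019/2 ≈ -31510.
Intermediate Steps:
k = -332 (k = -4 - 328 = -332)
l = -35795/2 (l = -1/2*35795 = -35795/2 ≈ -17898.)
c = -13612 (c = 41*(-332) = -13612)
l + c = -35795/2 - 13612 = -63019/2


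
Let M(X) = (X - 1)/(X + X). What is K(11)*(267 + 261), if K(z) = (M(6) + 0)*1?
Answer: 220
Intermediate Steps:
M(X) = (-1 + X)/(2*X) (M(X) = (-1 + X)/((2*X)) = (-1 + X)*(1/(2*X)) = (-1 + X)/(2*X))
K(z) = 5/12 (K(z) = ((½)*(-1 + 6)/6 + 0)*1 = ((½)*(⅙)*5 + 0)*1 = (5/12 + 0)*1 = (5/12)*1 = 5/12)
K(11)*(267 + 261) = 5*(267 + 261)/12 = (5/12)*528 = 220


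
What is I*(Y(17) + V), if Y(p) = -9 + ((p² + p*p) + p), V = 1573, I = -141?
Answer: -304419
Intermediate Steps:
Y(p) = -9 + p + 2*p² (Y(p) = -9 + ((p² + p²) + p) = -9 + (2*p² + p) = -9 + (p + 2*p²) = -9 + p + 2*p²)
I*(Y(17) + V) = -141*((-9 + 17 + 2*17²) + 1573) = -141*((-9 + 17 + 2*289) + 1573) = -141*((-9 + 17 + 578) + 1573) = -141*(586 + 1573) = -141*2159 = -304419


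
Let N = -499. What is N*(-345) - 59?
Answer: 172096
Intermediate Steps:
N*(-345) - 59 = -499*(-345) - 59 = 172155 - 59 = 172096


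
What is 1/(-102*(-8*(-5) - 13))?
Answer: -1/2754 ≈ -0.00036311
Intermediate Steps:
1/(-102*(-8*(-5) - 13)) = 1/(-102*(40 - 13)) = 1/(-102*27) = 1/(-2754) = -1/2754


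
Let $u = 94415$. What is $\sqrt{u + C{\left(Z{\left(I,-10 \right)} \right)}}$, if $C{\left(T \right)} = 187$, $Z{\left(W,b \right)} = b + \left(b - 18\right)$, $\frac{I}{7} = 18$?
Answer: $\sqrt{94602} \approx 307.57$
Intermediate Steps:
$I = 126$ ($I = 7 \cdot 18 = 126$)
$Z{\left(W,b \right)} = -18 + 2 b$ ($Z{\left(W,b \right)} = b + \left(-18 + b\right) = -18 + 2 b$)
$\sqrt{u + C{\left(Z{\left(I,-10 \right)} \right)}} = \sqrt{94415 + 187} = \sqrt{94602}$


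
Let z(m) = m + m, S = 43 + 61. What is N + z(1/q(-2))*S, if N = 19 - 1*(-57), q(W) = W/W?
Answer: 284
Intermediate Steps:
q(W) = 1
S = 104
z(m) = 2*m
N = 76 (N = 19 + 57 = 76)
N + z(1/q(-2))*S = 76 + (2/1)*104 = 76 + (2*1)*104 = 76 + 2*104 = 76 + 208 = 284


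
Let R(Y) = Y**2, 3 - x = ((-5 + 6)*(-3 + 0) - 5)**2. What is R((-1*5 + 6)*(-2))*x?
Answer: -244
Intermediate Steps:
x = -61 (x = 3 - ((-5 + 6)*(-3 + 0) - 5)**2 = 3 - (1*(-3) - 5)**2 = 3 - (-3 - 5)**2 = 3 - 1*(-8)**2 = 3 - 1*64 = 3 - 64 = -61)
R((-1*5 + 6)*(-2))*x = ((-1*5 + 6)*(-2))**2*(-61) = ((-5 + 6)*(-2))**2*(-61) = (1*(-2))**2*(-61) = (-2)**2*(-61) = 4*(-61) = -244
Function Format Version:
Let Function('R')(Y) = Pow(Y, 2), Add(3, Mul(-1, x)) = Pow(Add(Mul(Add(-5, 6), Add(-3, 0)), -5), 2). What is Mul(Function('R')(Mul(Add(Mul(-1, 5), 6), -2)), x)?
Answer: -244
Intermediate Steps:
x = -61 (x = Add(3, Mul(-1, Pow(Add(Mul(Add(-5, 6), Add(-3, 0)), -5), 2))) = Add(3, Mul(-1, Pow(Add(Mul(1, -3), -5), 2))) = Add(3, Mul(-1, Pow(Add(-3, -5), 2))) = Add(3, Mul(-1, Pow(-8, 2))) = Add(3, Mul(-1, 64)) = Add(3, -64) = -61)
Mul(Function('R')(Mul(Add(Mul(-1, 5), 6), -2)), x) = Mul(Pow(Mul(Add(Mul(-1, 5), 6), -2), 2), -61) = Mul(Pow(Mul(Add(-5, 6), -2), 2), -61) = Mul(Pow(Mul(1, -2), 2), -61) = Mul(Pow(-2, 2), -61) = Mul(4, -61) = -244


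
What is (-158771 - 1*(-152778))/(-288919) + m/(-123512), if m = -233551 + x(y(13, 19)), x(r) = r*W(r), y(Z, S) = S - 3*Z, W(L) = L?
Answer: 68101961185/35684963528 ≈ 1.9084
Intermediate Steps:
x(r) = r**2 (x(r) = r*r = r**2)
m = -233151 (m = -233551 + (19 - 3*13)**2 = -233551 + (19 - 39)**2 = -233551 + (-20)**2 = -233551 + 400 = -233151)
(-158771 - 1*(-152778))/(-288919) + m/(-123512) = (-158771 - 1*(-152778))/(-288919) - 233151/(-123512) = (-158771 + 152778)*(-1/288919) - 233151*(-1/123512) = -5993*(-1/288919) + 233151/123512 = 5993/288919 + 233151/123512 = 68101961185/35684963528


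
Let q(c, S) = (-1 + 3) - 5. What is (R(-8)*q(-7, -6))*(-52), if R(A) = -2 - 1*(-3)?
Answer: 156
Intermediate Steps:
R(A) = 1 (R(A) = -2 + 3 = 1)
q(c, S) = -3 (q(c, S) = 2 - 5 = -3)
(R(-8)*q(-7, -6))*(-52) = (1*(-3))*(-52) = -3*(-52) = 156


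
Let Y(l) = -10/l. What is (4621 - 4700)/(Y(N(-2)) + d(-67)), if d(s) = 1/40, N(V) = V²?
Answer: 3160/99 ≈ 31.919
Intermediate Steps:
d(s) = 1/40
(4621 - 4700)/(Y(N(-2)) + d(-67)) = (4621 - 4700)/(-10/((-2)²) + 1/40) = -79/(-10/4 + 1/40) = -79/(-10*¼ + 1/40) = -79/(-5/2 + 1/40) = -79/(-99/40) = -79*(-40/99) = 3160/99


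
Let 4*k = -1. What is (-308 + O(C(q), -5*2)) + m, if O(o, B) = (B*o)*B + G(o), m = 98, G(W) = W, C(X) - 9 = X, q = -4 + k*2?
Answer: 489/2 ≈ 244.50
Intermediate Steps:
k = -¼ (k = (¼)*(-1) = -¼ ≈ -0.25000)
q = -9/2 (q = -4 - ¼*2 = -4 - ½ = -9/2 ≈ -4.5000)
C(X) = 9 + X
O(o, B) = o + o*B² (O(o, B) = (B*o)*B + o = o*B² + o = o + o*B²)
(-308 + O(C(q), -5*2)) + m = (-308 + (9 - 9/2)*(1 + (-5*2)²)) + 98 = (-308 + 9*(1 + (-10)²)/2) + 98 = (-308 + 9*(1 + 100)/2) + 98 = (-308 + (9/2)*101) + 98 = (-308 + 909/2) + 98 = 293/2 + 98 = 489/2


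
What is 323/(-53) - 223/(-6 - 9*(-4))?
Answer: -21509/1590 ≈ -13.528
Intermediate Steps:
323/(-53) - 223/(-6 - 9*(-4)) = 323*(-1/53) - 223/(-6 + 36) = -323/53 - 223/30 = -21509/1590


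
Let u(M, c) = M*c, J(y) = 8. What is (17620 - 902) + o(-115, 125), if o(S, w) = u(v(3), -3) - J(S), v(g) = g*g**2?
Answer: 16629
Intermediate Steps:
v(g) = g**3
o(S, w) = -89 (o(S, w) = 3**3*(-3) - 1*8 = 27*(-3) - 8 = -81 - 8 = -89)
(17620 - 902) + o(-115, 125) = (17620 - 902) - 89 = 16718 - 89 = 16629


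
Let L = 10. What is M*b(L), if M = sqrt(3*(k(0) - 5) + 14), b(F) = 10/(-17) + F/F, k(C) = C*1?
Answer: 7*I/17 ≈ 0.41176*I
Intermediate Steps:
k(C) = C
b(F) = 7/17 (b(F) = 10*(-1/17) + 1 = -10/17 + 1 = 7/17)
M = I (M = sqrt(3*(0 - 5) + 14) = sqrt(3*(-5) + 14) = sqrt(-15 + 14) = sqrt(-1) = I ≈ 1.0*I)
M*b(L) = I*(7/17) = 7*I/17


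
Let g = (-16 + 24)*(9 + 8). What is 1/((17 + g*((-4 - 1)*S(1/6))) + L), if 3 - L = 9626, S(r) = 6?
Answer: -1/13686 ≈ -7.3067e-5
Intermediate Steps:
L = -9623 (L = 3 - 1*9626 = 3 - 9626 = -9623)
g = 136 (g = 8*17 = 136)
1/((17 + g*((-4 - 1)*S(1/6))) + L) = 1/((17 + 136*((-4 - 1)*6)) - 9623) = 1/((17 + 136*(-5*6)) - 9623) = 1/((17 + 136*(-30)) - 9623) = 1/((17 - 4080) - 9623) = 1/(-4063 - 9623) = 1/(-13686) = -1/13686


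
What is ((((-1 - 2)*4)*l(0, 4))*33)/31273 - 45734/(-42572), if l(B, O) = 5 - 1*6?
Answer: 65777177/60516098 ≈ 1.0869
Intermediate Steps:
l(B, O) = -1 (l(B, O) = 5 - 6 = -1)
((((-1 - 2)*4)*l(0, 4))*33)/31273 - 45734/(-42572) = ((((-1 - 2)*4)*(-1))*33)/31273 - 45734/(-42572) = ((-3*4*(-1))*33)*(1/31273) - 45734*(-1/42572) = (-12*(-1)*33)*(1/31273) + 22867/21286 = (12*33)*(1/31273) + 22867/21286 = 396*(1/31273) + 22867/21286 = 36/2843 + 22867/21286 = 65777177/60516098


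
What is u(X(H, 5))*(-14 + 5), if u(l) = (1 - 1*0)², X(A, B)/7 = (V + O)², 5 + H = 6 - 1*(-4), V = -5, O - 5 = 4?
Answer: -9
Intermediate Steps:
O = 9 (O = 5 + 4 = 9)
H = 5 (H = -5 + (6 - 1*(-4)) = -5 + (6 + 4) = -5 + 10 = 5)
X(A, B) = 112 (X(A, B) = 7*(-5 + 9)² = 7*4² = 7*16 = 112)
u(l) = 1 (u(l) = (1 + 0)² = 1² = 1)
u(X(H, 5))*(-14 + 5) = 1*(-14 + 5) = 1*(-9) = -9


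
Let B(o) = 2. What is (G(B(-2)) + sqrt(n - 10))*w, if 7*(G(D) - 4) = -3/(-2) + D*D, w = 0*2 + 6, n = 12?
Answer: 201/7 + 6*sqrt(2) ≈ 37.200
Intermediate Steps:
w = 6 (w = 0 + 6 = 6)
G(D) = 59/14 + D**2/7 (G(D) = 4 + (-3/(-2) + D*D)/7 = 4 + (-3*(-1/2) + D**2)/7 = 4 + (3/2 + D**2)/7 = 4 + (3/14 + D**2/7) = 59/14 + D**2/7)
(G(B(-2)) + sqrt(n - 10))*w = ((59/14 + (1/7)*2**2) + sqrt(12 - 10))*6 = ((59/14 + (1/7)*4) + sqrt(2))*6 = ((59/14 + 4/7) + sqrt(2))*6 = (67/14 + sqrt(2))*6 = 201/7 + 6*sqrt(2)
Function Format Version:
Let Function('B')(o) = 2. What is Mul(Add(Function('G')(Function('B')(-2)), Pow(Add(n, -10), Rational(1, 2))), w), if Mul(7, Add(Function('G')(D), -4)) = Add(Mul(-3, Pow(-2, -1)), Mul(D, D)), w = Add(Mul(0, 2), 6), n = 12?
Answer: Add(Rational(201, 7), Mul(6, Pow(2, Rational(1, 2)))) ≈ 37.200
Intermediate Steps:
w = 6 (w = Add(0, 6) = 6)
Function('G')(D) = Add(Rational(59, 14), Mul(Rational(1, 7), Pow(D, 2))) (Function('G')(D) = Add(4, Mul(Rational(1, 7), Add(Mul(-3, Pow(-2, -1)), Mul(D, D)))) = Add(4, Mul(Rational(1, 7), Add(Mul(-3, Rational(-1, 2)), Pow(D, 2)))) = Add(4, Mul(Rational(1, 7), Add(Rational(3, 2), Pow(D, 2)))) = Add(4, Add(Rational(3, 14), Mul(Rational(1, 7), Pow(D, 2)))) = Add(Rational(59, 14), Mul(Rational(1, 7), Pow(D, 2))))
Mul(Add(Function('G')(Function('B')(-2)), Pow(Add(n, -10), Rational(1, 2))), w) = Mul(Add(Add(Rational(59, 14), Mul(Rational(1, 7), Pow(2, 2))), Pow(Add(12, -10), Rational(1, 2))), 6) = Mul(Add(Add(Rational(59, 14), Mul(Rational(1, 7), 4)), Pow(2, Rational(1, 2))), 6) = Mul(Add(Add(Rational(59, 14), Rational(4, 7)), Pow(2, Rational(1, 2))), 6) = Mul(Add(Rational(67, 14), Pow(2, Rational(1, 2))), 6) = Add(Rational(201, 7), Mul(6, Pow(2, Rational(1, 2))))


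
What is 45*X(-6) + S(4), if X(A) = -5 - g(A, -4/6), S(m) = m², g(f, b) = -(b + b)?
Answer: -269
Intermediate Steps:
g(f, b) = -2*b
X(A) = -19/3 (X(A) = -5 - (-2)*(-4/6) = -5 - (-2)*(-4*⅙) = -5 - (-2)*(-2)/3 = -5 - 1*4/3 = -5 - 4/3 = -19/3)
45*X(-6) + S(4) = 45*(-19/3) + 4² = -285 + 16 = -269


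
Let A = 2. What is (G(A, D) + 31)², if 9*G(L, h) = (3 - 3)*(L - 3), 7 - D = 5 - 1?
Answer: 961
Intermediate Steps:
D = 3 (D = 7 - (5 - 1) = 7 - 1*4 = 7 - 4 = 3)
G(L, h) = 0 (G(L, h) = ((3 - 3)*(L - 3))/9 = (0*(-3 + L))/9 = (⅑)*0 = 0)
(G(A, D) + 31)² = (0 + 31)² = 31² = 961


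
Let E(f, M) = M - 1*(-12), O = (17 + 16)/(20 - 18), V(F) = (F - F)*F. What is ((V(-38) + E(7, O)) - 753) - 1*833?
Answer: -3115/2 ≈ -1557.5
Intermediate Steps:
V(F) = 0 (V(F) = 0*F = 0)
O = 33/2 ≈ 16.500
E(f, M) = 12 + M (E(f, M) = M + 12 = 12 + M)
((V(-38) + E(7, O)) - 753) - 1*833 = ((0 + (12 + 33/2)) - 753) - 1*833 = ((0 + 57/2) - 753) - 833 = (57/2 - 753) - 833 = -1449/2 - 833 = -3115/2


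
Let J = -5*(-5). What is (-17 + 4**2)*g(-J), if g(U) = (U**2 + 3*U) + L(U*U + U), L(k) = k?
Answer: -1150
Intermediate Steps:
J = 25
g(U) = 2*U**2 + 4*U (g(U) = (U**2 + 3*U) + (U*U + U) = (U**2 + 3*U) + (U**2 + U) = (U**2 + 3*U) + (U + U**2) = 2*U**2 + 4*U)
(-17 + 4**2)*g(-J) = (-17 + 4**2)*(2*(-1*25)*(2 - 1*25)) = (-17 + 16)*(2*(-25)*(2 - 25)) = -2*(-25)*(-23) = -1*1150 = -1150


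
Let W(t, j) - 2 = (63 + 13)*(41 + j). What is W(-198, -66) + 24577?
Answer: 22679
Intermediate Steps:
W(t, j) = 3118 + 76*j (W(t, j) = 2 + (63 + 13)*(41 + j) = 2 + 76*(41 + j) = 2 + (3116 + 76*j) = 3118 + 76*j)
W(-198, -66) + 24577 = (3118 + 76*(-66)) + 24577 = (3118 - 5016) + 24577 = -1898 + 24577 = 22679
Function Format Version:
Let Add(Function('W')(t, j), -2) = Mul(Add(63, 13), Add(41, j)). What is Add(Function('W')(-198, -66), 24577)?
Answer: 22679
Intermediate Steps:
Function('W')(t, j) = Add(3118, Mul(76, j)) (Function('W')(t, j) = Add(2, Mul(Add(63, 13), Add(41, j))) = Add(2, Mul(76, Add(41, j))) = Add(2, Add(3116, Mul(76, j))) = Add(3118, Mul(76, j)))
Add(Function('W')(-198, -66), 24577) = Add(Add(3118, Mul(76, -66)), 24577) = Add(Add(3118, -5016), 24577) = Add(-1898, 24577) = 22679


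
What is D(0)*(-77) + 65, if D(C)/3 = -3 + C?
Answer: 758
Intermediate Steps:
D(C) = -9 + 3*C (D(C) = 3*(-3 + C) = -9 + 3*C)
D(0)*(-77) + 65 = (-9 + 3*0)*(-77) + 65 = (-9 + 0)*(-77) + 65 = -9*(-77) + 65 = 693 + 65 = 758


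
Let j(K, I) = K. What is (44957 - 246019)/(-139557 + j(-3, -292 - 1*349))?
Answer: 100531/69780 ≈ 1.4407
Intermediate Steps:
(44957 - 246019)/(-139557 + j(-3, -292 - 1*349)) = (44957 - 246019)/(-139557 - 3) = -201062/(-139560) = -201062*(-1/139560) = 100531/69780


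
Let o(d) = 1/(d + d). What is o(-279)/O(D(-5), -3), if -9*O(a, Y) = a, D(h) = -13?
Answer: -1/806 ≈ -0.0012407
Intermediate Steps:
O(a, Y) = -a/9
o(d) = 1/(2*d)
o(-279)/O(D(-5), -3) = ((½)/(-279))/((-⅑*(-13))) = ((½)*(-1/279))/(13/9) = -1/558*9/13 = -1/806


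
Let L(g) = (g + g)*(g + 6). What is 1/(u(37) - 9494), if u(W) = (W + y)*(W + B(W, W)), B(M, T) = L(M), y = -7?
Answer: 1/87076 ≈ 1.1484e-5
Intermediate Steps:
L(g) = 2*g*(6 + g) (L(g) = (2*g)*(6 + g) = 2*g*(6 + g))
B(M, T) = 2*M*(6 + M)
u(W) = (-7 + W)*(W + 2*W*(6 + W)) (u(W) = (W - 7)*(W + 2*W*(6 + W)) = (-7 + W)*(W + 2*W*(6 + W)))
1/(u(37) - 9494) = 1/(37*(-91 - 1*37 + 2*37**2) - 9494) = 1/(37*(-91 - 37 + 2*1369) - 9494) = 1/(37*(-91 - 37 + 2738) - 9494) = 1/(37*2610 - 9494) = 1/(96570 - 9494) = 1/87076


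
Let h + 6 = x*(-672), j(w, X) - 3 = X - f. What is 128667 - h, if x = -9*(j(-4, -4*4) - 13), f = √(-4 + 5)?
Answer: 291969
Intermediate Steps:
f = 1 (f = √1 = 1)
j(w, X) = 2 + X (j(w, X) = 3 + (X - 1*1) = 3 + (X - 1) = 3 + (-1 + X) = 2 + X)
x = 243 (x = -9*((2 - 4*4) - 13) = -9*((2 - 16) - 13) = -9*(-14 - 13) = -9*(-27) = 243)
h = -163302 (h = -6 + 243*(-672) = -6 - 163296 = -163302)
128667 - h = 128667 - 1*(-163302) = 128667 + 163302 = 291969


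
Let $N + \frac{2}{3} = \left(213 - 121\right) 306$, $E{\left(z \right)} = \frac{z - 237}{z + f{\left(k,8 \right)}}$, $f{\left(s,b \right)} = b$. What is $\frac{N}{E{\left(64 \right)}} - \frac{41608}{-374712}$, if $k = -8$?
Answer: $- \frac{94936881971}{8103147} \approx -11716.0$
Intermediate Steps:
$E{\left(z \right)} = \frac{-237 + z}{8 + z}$ ($E{\left(z \right)} = \frac{z - 237}{z + 8} = \frac{-237 + z}{8 + z}$)
$N = \frac{84454}{3}$ ($N = - \frac{2}{3} + \left(213 - 121\right) 306 = - \frac{2}{3} + 92 \cdot 306 = - \frac{2}{3} + 28152 = \frac{84454}{3} \approx 28151.0$)
$\frac{N}{E{\left(64 \right)}} - \frac{41608}{-374712} = \frac{84454}{3 \frac{-237 + 64}{8 + 64}} - \frac{41608}{-374712} = \frac{84454}{3 \cdot \frac{1}{72} \left(-173\right)} - - \frac{5201}{46839} = \frac{84454}{3 \cdot \frac{1}{72} \left(-173\right)} + \frac{5201}{46839} = \frac{84454}{3 \left(- \frac{173}{72}\right)} + \frac{5201}{46839} = \frac{84454}{3} \left(- \frac{72}{173}\right) + \frac{5201}{46839} = - \frac{2026896}{173} + \frac{5201}{46839} = - \frac{94936881971}{8103147}$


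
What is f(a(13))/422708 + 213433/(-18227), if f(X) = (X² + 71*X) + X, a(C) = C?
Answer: -630767103/53879012 ≈ -11.707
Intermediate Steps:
f(X) = X² + 72*X
f(a(13))/422708 + 213433/(-18227) = (13*(72 + 13))/422708 + 213433/(-18227) = (13*85)*(1/422708) + 213433*(-1/18227) = 1105*(1/422708) - 19403/1657 = 85/32516 - 19403/1657 = -630767103/53879012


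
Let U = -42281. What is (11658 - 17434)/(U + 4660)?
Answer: 5776/37621 ≈ 0.15353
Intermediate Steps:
(11658 - 17434)/(U + 4660) = (11658 - 17434)/(-42281 + 4660) = -5776/(-37621) = -5776*(-1/37621) = 5776/37621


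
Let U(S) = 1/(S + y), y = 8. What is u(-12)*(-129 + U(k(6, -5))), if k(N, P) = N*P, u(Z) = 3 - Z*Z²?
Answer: -4914309/22 ≈ -2.2338e+5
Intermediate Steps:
u(Z) = 3 - Z³
U(S) = 1/(8 + S) (U(S) = 1/(S + 8) = 1/(8 + S))
u(-12)*(-129 + U(k(6, -5))) = (3 - 1*(-12)³)*(-129 + 1/(8 + 6*(-5))) = (3 - 1*(-1728))*(-129 + 1/(8 - 30)) = (3 + 1728)*(-129 + 1/(-22)) = 1731*(-129 - 1/22) = 1731*(-2839/22) = -4914309/22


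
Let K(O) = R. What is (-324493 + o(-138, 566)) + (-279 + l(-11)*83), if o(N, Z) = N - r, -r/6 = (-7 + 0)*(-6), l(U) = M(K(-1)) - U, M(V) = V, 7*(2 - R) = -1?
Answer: -2264970/7 ≈ -3.2357e+5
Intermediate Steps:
R = 15/7 (R = 2 - ⅐*(-1) = 2 + ⅐ = 15/7 ≈ 2.1429)
K(O) = 15/7
l(U) = 15/7 - U
r = -252 (r = -6*(-7 + 0)*(-6) = -(-42)*(-6) = -6*42 = -252)
o(N, Z) = 252 + N (o(N, Z) = N - 1*(-252) = N + 252 = 252 + N)
(-324493 + o(-138, 566)) + (-279 + l(-11)*83) = (-324493 + (252 - 138)) + (-279 + (15/7 - 1*(-11))*83) = (-324493 + 114) + (-279 + (15/7 + 11)*83) = -324379 + (-279 + (92/7)*83) = -324379 + (-279 + 7636/7) = -324379 + 5683/7 = -2264970/7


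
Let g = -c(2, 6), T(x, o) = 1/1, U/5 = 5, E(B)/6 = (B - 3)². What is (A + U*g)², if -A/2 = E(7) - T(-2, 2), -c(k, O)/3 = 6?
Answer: 67600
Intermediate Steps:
E(B) = 6*(-3 + B)² (E(B) = 6*(B - 3)² = 6*(-3 + B)²)
c(k, O) = -18 (c(k, O) = -3*6 = -18)
U = 25 (U = 5*5 = 25)
T(x, o) = 1
g = 18 (g = -1*(-18) = 18)
A = -190 (A = -2*(6*(-3 + 7)² - 1*1) = -2*(6*4² - 1) = -2*(6*16 - 1) = -2*(96 - 1) = -2*95 = -190)
(A + U*g)² = (-190 + 25*18)² = (-190 + 450)² = 260² = 67600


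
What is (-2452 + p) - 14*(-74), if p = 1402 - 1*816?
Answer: -830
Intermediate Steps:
p = 586 (p = 1402 - 816 = 586)
(-2452 + p) - 14*(-74) = (-2452 + 586) - 14*(-74) = -1866 + 1036 = -830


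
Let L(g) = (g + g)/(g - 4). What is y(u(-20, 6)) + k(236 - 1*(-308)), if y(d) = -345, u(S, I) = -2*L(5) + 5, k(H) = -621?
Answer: -966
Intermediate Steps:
L(g) = 2*g/(-4 + g) (L(g) = (2*g)/(-4 + g) = 2*g/(-4 + g))
u(S, I) = -15 (u(S, I) = -4*5/(-4 + 5) + 5 = -4*5/1 + 5 = -4*5 + 5 = -2*10 + 5 = -20 + 5 = -15)
y(u(-20, 6)) + k(236 - 1*(-308)) = -345 - 621 = -966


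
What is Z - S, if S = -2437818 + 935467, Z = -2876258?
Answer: -1373907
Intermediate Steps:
S = -1502351
Z - S = -2876258 - 1*(-1502351) = -2876258 + 1502351 = -1373907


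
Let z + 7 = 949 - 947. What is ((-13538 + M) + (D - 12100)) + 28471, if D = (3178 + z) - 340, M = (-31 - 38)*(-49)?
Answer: 9047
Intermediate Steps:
z = -5 (z = -7 + (949 - 947) = -7 + 2 = -5)
M = 3381 (M = -69*(-49) = 3381)
D = 2833 (D = (3178 - 5) - 340 = 3173 - 340 = 2833)
((-13538 + M) + (D - 12100)) + 28471 = ((-13538 + 3381) + (2833 - 12100)) + 28471 = (-10157 - 9267) + 28471 = -19424 + 28471 = 9047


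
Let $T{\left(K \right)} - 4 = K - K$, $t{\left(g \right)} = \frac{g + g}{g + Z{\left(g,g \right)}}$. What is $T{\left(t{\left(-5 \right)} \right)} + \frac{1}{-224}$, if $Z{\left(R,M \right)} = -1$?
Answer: $\frac{895}{224} \approx 3.9955$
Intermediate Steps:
$t{\left(g \right)} = \frac{2 g}{-1 + g}$ ($t{\left(g \right)} = \frac{g + g}{g - 1} = \frac{2 g}{-1 + g}$)
$T{\left(K \right)} = 4$ ($T{\left(K \right)} = 4 + \left(K - K\right) = 4 + 0 = 4$)
$T{\left(t{\left(-5 \right)} \right)} + \frac{1}{-224} = 4 + \frac{1}{-224} = 4 - \frac{1}{224} = \frac{895}{224}$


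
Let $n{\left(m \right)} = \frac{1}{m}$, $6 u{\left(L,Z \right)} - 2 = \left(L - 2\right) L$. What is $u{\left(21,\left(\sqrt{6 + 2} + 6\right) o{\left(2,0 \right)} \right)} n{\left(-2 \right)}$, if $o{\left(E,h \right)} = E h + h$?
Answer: $- \frac{401}{12} \approx -33.417$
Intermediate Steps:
$o{\left(E,h \right)} = h + E h$
$u{\left(L,Z \right)} = \frac{1}{3} + \frac{L \left(-2 + L\right)}{6}$ ($u{\left(L,Z \right)} = \frac{1}{3} + \frac{\left(L - 2\right) L}{6} = \frac{1}{3} + \frac{\left(-2 + L\right) L}{6} = \frac{1}{3} + \frac{L \left(-2 + L\right)}{6}$)
$u{\left(21,\left(\sqrt{6 + 2} + 6\right) o{\left(2,0 \right)} \right)} n{\left(-2 \right)} = \frac{\frac{1}{3} - 7 + \frac{21^{2}}{6}}{-2} = \left(\frac{1}{3} - 7 + \frac{1}{6} \cdot 441\right) \left(- \frac{1}{2}\right) = \left(\frac{1}{3} - 7 + \frac{147}{2}\right) \left(- \frac{1}{2}\right) = \frac{401}{6} \left(- \frac{1}{2}\right) = - \frac{401}{12}$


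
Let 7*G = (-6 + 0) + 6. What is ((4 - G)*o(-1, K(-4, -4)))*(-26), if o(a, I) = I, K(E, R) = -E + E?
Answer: 0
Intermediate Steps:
K(E, R) = 0
G = 0 (G = ((-6 + 0) + 6)/7 = (-6 + 6)/7 = (⅐)*0 = 0)
((4 - G)*o(-1, K(-4, -4)))*(-26) = ((4 - 1*0)*0)*(-26) = ((4 + 0)*0)*(-26) = (4*0)*(-26) = 0*(-26) = 0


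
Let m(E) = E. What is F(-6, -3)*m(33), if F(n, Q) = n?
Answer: -198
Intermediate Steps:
F(-6, -3)*m(33) = -6*33 = -198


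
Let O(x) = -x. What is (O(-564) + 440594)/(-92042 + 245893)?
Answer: 441158/153851 ≈ 2.8674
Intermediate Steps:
(O(-564) + 440594)/(-92042 + 245893) = (-1*(-564) + 440594)/(-92042 + 245893) = (564 + 440594)/153851 = 441158*(1/153851) = 441158/153851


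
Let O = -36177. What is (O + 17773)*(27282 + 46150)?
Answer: -1351442528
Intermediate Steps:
(O + 17773)*(27282 + 46150) = (-36177 + 17773)*(27282 + 46150) = -18404*73432 = -1351442528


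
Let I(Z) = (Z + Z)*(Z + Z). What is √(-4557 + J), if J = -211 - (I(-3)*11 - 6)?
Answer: I*√5158 ≈ 71.819*I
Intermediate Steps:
I(Z) = 4*Z² (I(Z) = (2*Z)*(2*Z) = 4*Z²)
J = -601 (J = -211 - ((4*(-3)²)*11 - 6) = -211 - ((4*9)*11 - 6) = -211 - (36*11 - 6) = -211 - (396 - 6) = -211 - 1*390 = -211 - 390 = -601)
√(-4557 + J) = √(-4557 - 601) = √(-5158) = I*√5158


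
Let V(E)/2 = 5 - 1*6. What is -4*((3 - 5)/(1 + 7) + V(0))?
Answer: 9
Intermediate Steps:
V(E) = -2 (V(E) = 2*(5 - 1*6) = 2*(5 - 6) = 2*(-1) = -2)
-4*((3 - 5)/(1 + 7) + V(0)) = -4*((3 - 5)/(1 + 7) - 2) = -4*(-2/8 - 2) = -4*(-2*1/8 - 2) = -4*(-1/4 - 2) = -4*(-9/4) = 9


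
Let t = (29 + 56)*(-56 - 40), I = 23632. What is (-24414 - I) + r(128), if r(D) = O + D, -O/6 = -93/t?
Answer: -65168573/1360 ≈ -47918.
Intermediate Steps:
t = -8160 (t = 85*(-96) = -8160)
O = -93/1360 (O = -(-558)/(-8160) = -(-558)*(-1)/8160 = -6*31/2720 = -93/1360 ≈ -0.068382)
r(D) = -93/1360 + D
(-24414 - I) + r(128) = (-24414 - 1*23632) + (-93/1360 + 128) = (-24414 - 23632) + 173987/1360 = -48046 + 173987/1360 = -65168573/1360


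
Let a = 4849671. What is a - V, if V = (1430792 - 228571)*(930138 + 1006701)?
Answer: -2328503669748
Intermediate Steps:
V = 2328508519419 (V = 1202221*1936839 = 2328508519419)
a - V = 4849671 - 1*2328508519419 = 4849671 - 2328508519419 = -2328503669748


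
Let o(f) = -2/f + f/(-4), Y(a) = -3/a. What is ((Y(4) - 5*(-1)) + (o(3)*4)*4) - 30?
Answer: -581/12 ≈ -48.417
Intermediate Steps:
o(f) = -2/f - f/4 (o(f) = -2/f + f*(-¼) = -2/f - f/4)
((Y(4) - 5*(-1)) + (o(3)*4)*4) - 30 = ((-3/4 - 5*(-1)) + ((-2/3 - ¼*3)*4)*4) - 30 = ((-3*¼ + 5) + ((-2*⅓ - ¾)*4)*4) - 30 = ((-¾ + 5) + ((-⅔ - ¾)*4)*4) - 30 = (17/4 - 17/12*4*4) - 30 = (17/4 - 17/3*4) - 30 = (17/4 - 68/3) - 30 = -221/12 - 30 = -581/12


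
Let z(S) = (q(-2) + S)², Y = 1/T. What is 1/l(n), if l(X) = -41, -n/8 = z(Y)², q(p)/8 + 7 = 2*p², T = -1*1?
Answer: -1/41 ≈ -0.024390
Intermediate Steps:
T = -1
q(p) = -56 + 16*p² (q(p) = -56 + 8*(2*p²) = -56 + 16*p²)
Y = -1 (Y = 1/(-1) = -1)
z(S) = (8 + S)² (z(S) = ((-56 + 16*(-2)²) + S)² = ((-56 + 16*4) + S)² = ((-56 + 64) + S)² = (8 + S)²)
n = -19208 (n = -8*(8 - 1)⁴ = -8*(7²)² = -8*49² = -8*2401 = -19208)
1/l(n) = 1/(-41) = -1/41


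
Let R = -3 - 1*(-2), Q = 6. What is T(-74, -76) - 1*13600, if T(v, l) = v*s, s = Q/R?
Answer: -13156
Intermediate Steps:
R = -1 (R = -3 + 2 = -1)
s = -6 (s = 6/(-1) = 6*(-1) = -6)
T(v, l) = -6*v (T(v, l) = v*(-6) = -6*v)
T(-74, -76) - 1*13600 = -6*(-74) - 1*13600 = 444 - 13600 = -13156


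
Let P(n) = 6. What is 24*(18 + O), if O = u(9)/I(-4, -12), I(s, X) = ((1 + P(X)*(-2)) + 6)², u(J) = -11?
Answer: 10536/25 ≈ 421.44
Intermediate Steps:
I(s, X) = 25 (I(s, X) = ((1 + 6*(-2)) + 6)² = ((1 - 12) + 6)² = (-11 + 6)² = (-5)² = 25)
O = -11/25 ≈ -0.44000
24*(18 + O) = 24*(18 - 11/25) = 24*(439/25) = 10536/25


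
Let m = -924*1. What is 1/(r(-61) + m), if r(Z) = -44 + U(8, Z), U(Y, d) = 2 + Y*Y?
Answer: -1/902 ≈ -0.0011086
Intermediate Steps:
U(Y, d) = 2 + Y²
r(Z) = 22 (r(Z) = -44 + (2 + 8²) = -44 + (2 + 64) = -44 + 66 = 22)
m = -924
1/(r(-61) + m) = 1/(22 - 924) = 1/(-902) = -1/902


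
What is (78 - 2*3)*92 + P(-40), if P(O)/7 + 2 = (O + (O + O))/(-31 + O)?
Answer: 470150/71 ≈ 6621.8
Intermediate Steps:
P(O) = -14 + 21*O/(-31 + O) (P(O) = -14 + 7*((O + (O + O))/(-31 + O)) = -14 + 7*((O + 2*O)/(-31 + O)) = -14 + 7*((3*O)/(-31 + O)) = -14 + 7*(3*O/(-31 + O)) = -14 + 21*O/(-31 + O))
(78 - 2*3)*92 + P(-40) = (78 - 2*3)*92 + 7*(62 - 40)/(-31 - 40) = (78 - 6)*92 + 7*22/(-71) = 72*92 + 7*(-1/71)*22 = 6624 - 154/71 = 470150/71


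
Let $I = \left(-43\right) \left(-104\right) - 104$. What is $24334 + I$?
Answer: $28702$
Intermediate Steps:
$I = 4368$ ($I = 4472 - 104 = 4368$)
$24334 + I = 24334 + 4368 = 28702$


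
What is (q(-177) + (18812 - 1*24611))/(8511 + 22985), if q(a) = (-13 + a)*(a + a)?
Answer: 61461/31496 ≈ 1.9514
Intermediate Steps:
q(a) = 2*a*(-13 + a) (q(a) = (-13 + a)*(2*a) = 2*a*(-13 + a))
(q(-177) + (18812 - 1*24611))/(8511 + 22985) = (2*(-177)*(-13 - 177) + (18812 - 1*24611))/(8511 + 22985) = (2*(-177)*(-190) + (18812 - 24611))/31496 = (67260 - 5799)*(1/31496) = 61461*(1/31496) = 61461/31496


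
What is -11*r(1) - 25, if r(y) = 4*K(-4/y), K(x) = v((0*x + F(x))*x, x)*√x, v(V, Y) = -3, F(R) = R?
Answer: -25 + 264*I ≈ -25.0 + 264.0*I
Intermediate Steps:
K(x) = -3*√x
r(y) = -24*√(-1/y) (r(y) = 4*(-3*2*√(-1/y)) = 4*(-6*√(-1/y)) = -24*√(-1/y))
-11*r(1) - 25 = -(-264)*√(-1/1) - 25 = -(-264)*√(-1*1) - 25 = -(-264)*√(-1) - 25 = -(-264)*I - 25 = 264*I - 25 = -25 + 264*I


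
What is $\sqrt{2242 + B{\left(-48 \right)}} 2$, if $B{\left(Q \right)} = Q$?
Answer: $2 \sqrt{2194} \approx 93.68$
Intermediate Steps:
$\sqrt{2242 + B{\left(-48 \right)}} 2 = \sqrt{2242 - 48} \cdot 2 = \sqrt{2194} \cdot 2 = 2 \sqrt{2194}$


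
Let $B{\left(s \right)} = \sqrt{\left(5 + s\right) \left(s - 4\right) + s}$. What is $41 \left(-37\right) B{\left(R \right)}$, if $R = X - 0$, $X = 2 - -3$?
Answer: $- 1517 \sqrt{15} \approx -5875.3$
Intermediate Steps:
$X = 5$ ($X = 2 + 3 = 5$)
$R = 5$ ($R = 5 - 0 = 5 + 0 = 5$)
$B{\left(s \right)} = \sqrt{s + \left(-4 + s\right) \left(5 + s\right)}$ ($B{\left(s \right)} = \sqrt{\left(5 + s\right) \left(-4 + s\right) + s} = \sqrt{\left(-4 + s\right) \left(5 + s\right) + s} = \sqrt{s + \left(-4 + s\right) \left(5 + s\right)}$)
$41 \left(-37\right) B{\left(R \right)} = 41 \left(-37\right) \sqrt{-20 + 5^{2} + 2 \cdot 5} = - 1517 \sqrt{-20 + 25 + 10} = - 1517 \sqrt{15}$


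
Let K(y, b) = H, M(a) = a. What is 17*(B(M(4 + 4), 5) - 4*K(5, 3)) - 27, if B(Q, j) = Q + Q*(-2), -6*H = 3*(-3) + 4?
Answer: -659/3 ≈ -219.67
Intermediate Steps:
H = 5/6 (H = -(3*(-3) + 4)/6 = -(-9 + 4)/6 = -1/6*(-5) = 5/6 ≈ 0.83333)
K(y, b) = 5/6
B(Q, j) = -Q (B(Q, j) = Q - 2*Q = -Q)
17*(B(M(4 + 4), 5) - 4*K(5, 3)) - 27 = 17*(-(4 + 4) - 4*5/6) - 27 = 17*(-1*8 - 10/3) - 27 = 17*(-8 - 10/3) - 27 = 17*(-34/3) - 27 = -578/3 - 27 = -659/3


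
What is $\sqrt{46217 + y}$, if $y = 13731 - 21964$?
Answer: $4 \sqrt{2374} \approx 194.89$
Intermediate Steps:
$y = -8233$ ($y = 13731 - 21964 = -8233$)
$\sqrt{46217 + y} = \sqrt{46217 - 8233} = \sqrt{37984} = 4 \sqrt{2374}$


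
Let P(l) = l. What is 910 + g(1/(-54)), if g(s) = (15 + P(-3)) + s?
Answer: 49787/54 ≈ 921.98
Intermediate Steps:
g(s) = 12 + s (g(s) = (15 - 3) + s = 12 + s)
910 + g(1/(-54)) = 910 + (12 + 1/(-54)) = 910 + (12 - 1/54) = 910 + 647/54 = 49787/54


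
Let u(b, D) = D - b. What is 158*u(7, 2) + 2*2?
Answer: -786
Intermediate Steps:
158*u(7, 2) + 2*2 = 158*(2 - 1*7) + 2*2 = 158*(2 - 7) + 4 = 158*(-5) + 4 = -790 + 4 = -786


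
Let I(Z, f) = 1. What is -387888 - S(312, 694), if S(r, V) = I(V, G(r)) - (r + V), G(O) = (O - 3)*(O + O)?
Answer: -386883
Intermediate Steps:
G(O) = 2*O*(-3 + O) (G(O) = (-3 + O)*(2*O) = 2*O*(-3 + O))
S(r, V) = 1 - V - r (S(r, V) = 1 - (r + V) = 1 - (V + r) = 1 + (-V - r) = 1 - V - r)
-387888 - S(312, 694) = -387888 - (1 - 1*694 - 1*312) = -387888 - (1 - 694 - 312) = -387888 - 1*(-1005) = -387888 + 1005 = -386883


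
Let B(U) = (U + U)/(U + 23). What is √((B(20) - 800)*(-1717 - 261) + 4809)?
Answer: √1585369 ≈ 1259.1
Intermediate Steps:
B(U) = 2*U/(23 + U) (B(U) = (2*U)/(23 + U) = 2*U/(23 + U))
√((B(20) - 800)*(-1717 - 261) + 4809) = √((2*20/(23 + 20) - 800)*(-1717 - 261) + 4809) = √((2*20/43 - 800)*(-1978) + 4809) = √((2*20*(1/43) - 800)*(-1978) + 4809) = √((40/43 - 800)*(-1978) + 4809) = √(-34360/43*(-1978) + 4809) = √(1580560 + 4809) = √1585369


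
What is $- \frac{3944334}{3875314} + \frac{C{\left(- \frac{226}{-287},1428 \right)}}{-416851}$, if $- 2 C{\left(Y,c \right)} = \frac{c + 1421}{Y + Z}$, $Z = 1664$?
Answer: $- \frac{785587106065536205}{771842052475951916} \approx -1.0178$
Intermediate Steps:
$C{\left(Y,c \right)} = - \frac{1421 + c}{2 \left(1664 + Y\right)}$ ($C{\left(Y,c \right)} = - \frac{\left(c + 1421\right) \frac{1}{Y + 1664}}{2} = - \frac{\left(1421 + c\right) \frac{1}{1664 + Y}}{2} = - \frac{\frac{1}{1664 + Y} \left(1421 + c\right)}{2} = - \frac{1421 + c}{2 \left(1664 + Y\right)}$)
$- \frac{3944334}{3875314} + \frac{C{\left(- \frac{226}{-287},1428 \right)}}{-416851} = - \frac{3944334}{3875314} + \frac{\frac{1}{2} \frac{1}{1664 - \frac{226}{-287}} \left(-1421 - 1428\right)}{-416851} = \left(-3944334\right) \frac{1}{3875314} + \frac{-1421 - 1428}{2 \left(1664 - - \frac{226}{287}\right)} \left(- \frac{1}{416851}\right) = - \frac{1972167}{1937657} + \frac{1}{2} \frac{1}{1664 + \frac{226}{287}} \left(-2849\right) \left(- \frac{1}{416851}\right) = - \frac{1972167}{1937657} + \frac{1}{2} \frac{1}{\frac{477794}{287}} \left(-2849\right) \left(- \frac{1}{416851}\right) = - \frac{1972167}{1937657} + \frac{1}{2} \cdot \frac{287}{477794} \left(-2849\right) \left(- \frac{1}{416851}\right) = - \frac{1972167}{1937657} - - \frac{817663}{398337813388} = - \frac{1972167}{1937657} + \frac{817663}{398337813388} = - \frac{785587106065536205}{771842052475951916}$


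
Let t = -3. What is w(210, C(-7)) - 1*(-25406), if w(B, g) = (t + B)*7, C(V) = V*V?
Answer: 26855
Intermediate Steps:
C(V) = V²
w(B, g) = -21 + 7*B (w(B, g) = (-3 + B)*7 = -21 + 7*B)
w(210, C(-7)) - 1*(-25406) = (-21 + 7*210) - 1*(-25406) = (-21 + 1470) + 25406 = 1449 + 25406 = 26855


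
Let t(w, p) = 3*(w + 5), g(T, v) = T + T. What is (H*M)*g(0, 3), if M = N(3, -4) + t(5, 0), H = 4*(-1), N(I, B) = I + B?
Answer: 0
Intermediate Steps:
g(T, v) = 2*T
N(I, B) = B + I
H = -4
t(w, p) = 15 + 3*w (t(w, p) = 3*(5 + w) = 15 + 3*w)
M = 29 (M = (-4 + 3) + (15 + 3*5) = -1 + (15 + 15) = -1 + 30 = 29)
(H*M)*g(0, 3) = (-4*29)*(2*0) = -116*0 = 0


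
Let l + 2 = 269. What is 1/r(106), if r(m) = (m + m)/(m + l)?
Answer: 373/212 ≈ 1.7594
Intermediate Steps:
l = 267 (l = -2 + 269 = 267)
r(m) = 2*m/(267 + m) (r(m) = (m + m)/(m + 267) = (2*m)/(267 + m) = 2*m/(267 + m))
1/r(106) = 1/(2*106/(267 + 106)) = 1/(2*106/373) = 1/(2*106*(1/373)) = 1/(212/373) = 373/212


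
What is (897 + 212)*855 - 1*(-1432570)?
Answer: 2380765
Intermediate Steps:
(897 + 212)*855 - 1*(-1432570) = 1109*855 + 1432570 = 948195 + 1432570 = 2380765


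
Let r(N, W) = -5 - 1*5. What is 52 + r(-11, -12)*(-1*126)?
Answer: 1312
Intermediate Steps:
r(N, W) = -10 (r(N, W) = -5 - 5 = -10)
52 + r(-11, -12)*(-1*126) = 52 - (-10)*126 = 52 - 10*(-126) = 52 + 1260 = 1312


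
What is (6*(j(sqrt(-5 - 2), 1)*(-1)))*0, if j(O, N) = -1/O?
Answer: 0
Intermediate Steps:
(6*(j(sqrt(-5 - 2), 1)*(-1)))*0 = (6*(-1/(sqrt(-5 - 2))*(-1)))*0 = (6*(-1/(sqrt(-7))*(-1)))*0 = (6*(-1/(I*sqrt(7))*(-1)))*0 = (6*(-(-1)*I*sqrt(7)/7*(-1)))*0 = (6*((I*sqrt(7)/7)*(-1)))*0 = (6*(-I*sqrt(7)/7))*0 = -6*I*sqrt(7)/7*0 = 0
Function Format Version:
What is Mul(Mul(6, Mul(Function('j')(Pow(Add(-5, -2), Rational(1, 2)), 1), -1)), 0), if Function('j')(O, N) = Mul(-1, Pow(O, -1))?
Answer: 0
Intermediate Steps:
Mul(Mul(6, Mul(Function('j')(Pow(Add(-5, -2), Rational(1, 2)), 1), -1)), 0) = Mul(Mul(6, Mul(Mul(-1, Pow(Pow(Add(-5, -2), Rational(1, 2)), -1)), -1)), 0) = Mul(Mul(6, Mul(Mul(-1, Pow(Pow(-7, Rational(1, 2)), -1)), -1)), 0) = Mul(Mul(6, Mul(Mul(-1, Pow(Mul(I, Pow(7, Rational(1, 2))), -1)), -1)), 0) = Mul(Mul(6, Mul(Mul(-1, Mul(Rational(-1, 7), I, Pow(7, Rational(1, 2)))), -1)), 0) = Mul(Mul(6, Mul(Mul(Rational(1, 7), I, Pow(7, Rational(1, 2))), -1)), 0) = Mul(Mul(6, Mul(Rational(-1, 7), I, Pow(7, Rational(1, 2)))), 0) = Mul(Mul(Rational(-6, 7), I, Pow(7, Rational(1, 2))), 0) = 0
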